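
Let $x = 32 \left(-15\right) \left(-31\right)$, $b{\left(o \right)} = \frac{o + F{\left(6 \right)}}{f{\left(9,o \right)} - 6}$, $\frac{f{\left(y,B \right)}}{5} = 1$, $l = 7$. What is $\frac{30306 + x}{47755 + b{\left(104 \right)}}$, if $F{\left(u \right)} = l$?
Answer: $\frac{22593}{23822} \approx 0.94841$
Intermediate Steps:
$f{\left(y,B \right)} = 5$ ($f{\left(y,B \right)} = 5 \cdot 1 = 5$)
$F{\left(u \right)} = 7$
$b{\left(o \right)} = -7 - o$ ($b{\left(o \right)} = \frac{o + 7}{5 - 6} = \frac{7 + o}{-1} = \left(7 + o\right) \left(-1\right) = -7 - o$)
$x = 14880$ ($x = \left(-480\right) \left(-31\right) = 14880$)
$\frac{30306 + x}{47755 + b{\left(104 \right)}} = \frac{30306 + 14880}{47755 - 111} = \frac{45186}{47755 - 111} = \frac{45186}{47644} = 45186 \cdot \frac{1}{47644} = \frac{22593}{23822}$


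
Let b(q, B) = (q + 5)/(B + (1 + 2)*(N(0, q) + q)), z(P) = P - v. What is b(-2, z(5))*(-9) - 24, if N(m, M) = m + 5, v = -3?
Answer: -435/17 ≈ -25.588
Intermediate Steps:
z(P) = 3 + P (z(P) = P - 1*(-3) = P + 3 = 3 + P)
N(m, M) = 5 + m
b(q, B) = (5 + q)/(15 + B + 3*q) (b(q, B) = (q + 5)/(B + (1 + 2)*((5 + 0) + q)) = (5 + q)/(B + 3*(5 + q)) = (5 + q)/(B + (15 + 3*q)) = (5 + q)/(15 + B + 3*q))
b(-2, z(5))*(-9) - 24 = ((5 - 2)/(15 + (3 + 5) + 3*(-2)))*(-9) - 24 = (3/(15 + 8 - 6))*(-9) - 24 = (3/17)*(-9) - 24 = -27/17 - 24 = -435/17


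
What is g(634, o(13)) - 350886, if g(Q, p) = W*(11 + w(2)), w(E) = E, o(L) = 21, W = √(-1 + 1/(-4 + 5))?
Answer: -350886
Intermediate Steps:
W = 0 (W = √(-1 + 1/1) = √(-1 + 1) = √0 = 0)
g(Q, p) = 0 (g(Q, p) = 0*(11 + 2) = 0*13 = 0)
g(634, o(13)) - 350886 = 0 - 350886 = -350886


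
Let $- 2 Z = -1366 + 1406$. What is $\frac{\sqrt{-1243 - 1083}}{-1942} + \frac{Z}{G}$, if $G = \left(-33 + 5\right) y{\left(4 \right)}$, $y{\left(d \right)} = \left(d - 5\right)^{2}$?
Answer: $\frac{5}{7} - \frac{i \sqrt{2326}}{1942} \approx 0.71429 - 0.024835 i$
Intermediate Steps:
$y{\left(d \right)} = \left(-5 + d\right)^{2}$
$Z = -20$ ($Z = - \frac{-1366 + 1406}{2} = \left(- \frac{1}{2}\right) 40 = -20$)
$G = -28$ ($G = \left(-33 + 5\right) \left(-5 + 4\right)^{2} = - 28 \left(-1\right)^{2} = \left(-28\right) 1 = -28$)
$\frac{\sqrt{-1243 - 1083}}{-1942} + \frac{Z}{G} = \frac{\sqrt{-1243 - 1083}}{-1942} - \frac{20}{-28} = \sqrt{-2326} \left(- \frac{1}{1942}\right) - - \frac{5}{7} = i \sqrt{2326} \left(- \frac{1}{1942}\right) + \frac{5}{7} = - \frac{i \sqrt{2326}}{1942} + \frac{5}{7} = \frac{5}{7} - \frac{i \sqrt{2326}}{1942}$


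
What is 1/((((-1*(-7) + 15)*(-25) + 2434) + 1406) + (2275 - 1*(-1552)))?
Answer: 1/7117 ≈ 0.00014051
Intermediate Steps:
1/((((-1*(-7) + 15)*(-25) + 2434) + 1406) + (2275 - 1*(-1552))) = 1/((((7 + 15)*(-25) + 2434) + 1406) + (2275 + 1552)) = 1/(((22*(-25) + 2434) + 1406) + 3827) = 1/(((-550 + 2434) + 1406) + 3827) = 1/((1884 + 1406) + 3827) = 1/(3290 + 3827) = 1/7117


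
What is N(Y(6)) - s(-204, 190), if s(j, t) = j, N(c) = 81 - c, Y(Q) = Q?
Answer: 279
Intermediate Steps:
N(Y(6)) - s(-204, 190) = (81 - 1*6) - 1*(-204) = (81 - 6) + 204 = 75 + 204 = 279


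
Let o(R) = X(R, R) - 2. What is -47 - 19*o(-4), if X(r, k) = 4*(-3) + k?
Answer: 295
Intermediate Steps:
X(r, k) = -12 + k
o(R) = -14 + R (o(R) = (-12 + R) - 2 = -14 + R)
-47 - 19*o(-4) = -47 - 19*(-14 - 4) = -47 - 19*(-18) = -47 + 342 = 295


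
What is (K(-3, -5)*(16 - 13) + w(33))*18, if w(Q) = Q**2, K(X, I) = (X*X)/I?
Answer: 97524/5 ≈ 19505.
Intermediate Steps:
K(X, I) = X**2/I
(K(-3, -5)*(16 - 13) + w(33))*18 = (((-3)**2/(-5))*(16 - 13) + 33**2)*18 = (-1/5*9*3 + 1089)*18 = (-9/5*3 + 1089)*18 = (-27/5 + 1089)*18 = (5418/5)*18 = 97524/5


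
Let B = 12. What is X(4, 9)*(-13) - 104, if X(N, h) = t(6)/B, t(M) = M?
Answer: -221/2 ≈ -110.50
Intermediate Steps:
X(N, h) = ½ (X(N, h) = 6/12 = 6*(1/12) = ½)
X(4, 9)*(-13) - 104 = (½)*(-13) - 104 = -13/2 - 104 = -221/2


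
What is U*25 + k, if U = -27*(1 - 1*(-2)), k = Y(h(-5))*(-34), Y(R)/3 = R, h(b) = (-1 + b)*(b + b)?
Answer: -8145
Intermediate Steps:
h(b) = 2*b*(-1 + b) (h(b) = (-1 + b)*(2*b) = 2*b*(-1 + b))
Y(R) = 3*R
k = -6120 (k = (3*(2*(-5)*(-1 - 5)))*(-34) = (3*(2*(-5)*(-6)))*(-34) = (3*60)*(-34) = 180*(-34) = -6120)
U = -81 (U = -27*(1 + 2) = -27*3 = -81)
U*25 + k = -81*25 - 6120 = -2025 - 6120 = -8145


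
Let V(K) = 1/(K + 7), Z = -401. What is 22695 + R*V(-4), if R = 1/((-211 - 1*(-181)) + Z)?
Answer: 29344634/1293 ≈ 22695.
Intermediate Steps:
V(K) = 1/(7 + K)
R = -1/431 (R = 1/((-211 - 1*(-181)) - 401) = 1/((-211 + 181) - 401) = 1/(-30 - 401) = 1/(-431) = -1/431 ≈ -0.0023202)
22695 + R*V(-4) = 22695 - 1/(431*(7 - 4)) = 22695 - 1/431/3 = 22695 - 1/431*⅓ = 22695 - 1/1293 = 29344634/1293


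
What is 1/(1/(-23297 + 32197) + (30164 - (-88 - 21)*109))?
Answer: 8900/374200501 ≈ 2.3784e-5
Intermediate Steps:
1/(1/(-23297 + 32197) + (30164 - (-88 - 21)*109)) = 1/(1/8900 + (30164 - (-109)*109)) = 1/(1/8900 + (30164 - 1*(-11881))) = 1/(1/8900 + (30164 + 11881)) = 1/(1/8900 + 42045) = 1/(374200501/8900) = 8900/374200501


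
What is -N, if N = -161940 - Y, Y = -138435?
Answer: 23505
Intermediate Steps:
N = -23505 (N = -161940 - 1*(-138435) = -161940 + 138435 = -23505)
-N = -1*(-23505) = 23505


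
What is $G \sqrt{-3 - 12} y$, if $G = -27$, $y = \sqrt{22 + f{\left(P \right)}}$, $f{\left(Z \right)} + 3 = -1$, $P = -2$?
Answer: $- 81 i \sqrt{30} \approx - 443.66 i$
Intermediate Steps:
$f{\left(Z \right)} = -4$ ($f{\left(Z \right)} = -3 - 1 = -4$)
$y = 3 \sqrt{2}$ ($y = \sqrt{22 - 4} = \sqrt{18} = 3 \sqrt{2} \approx 4.2426$)
$G \sqrt{-3 - 12} y = - 27 \sqrt{-3 - 12} \cdot 3 \sqrt{2} = - 27 \sqrt{-15} \cdot 3 \sqrt{2} = - 27 i \sqrt{15} \cdot 3 \sqrt{2} = - 81 i \sqrt{30}$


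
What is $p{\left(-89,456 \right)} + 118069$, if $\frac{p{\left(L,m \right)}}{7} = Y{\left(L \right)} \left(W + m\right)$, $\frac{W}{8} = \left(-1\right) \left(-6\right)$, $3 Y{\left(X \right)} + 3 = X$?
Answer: $9877$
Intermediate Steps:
$Y{\left(X \right)} = -1 + \frac{X}{3}$
$W = 48$ ($W = 8 \left(\left(-1\right) \left(-6\right)\right) = 8 \cdot 6 = 48$)
$p{\left(L,m \right)} = 7 \left(-1 + \frac{L}{3}\right) \left(48 + m\right)$
$p{\left(-89,456 \right)} + 118069 = \frac{7 \left(-3 - 89\right) \left(48 + 456\right)}{3} + 118069 = \frac{7}{3} \left(-92\right) 504 + 118069 = -108192 + 118069 = 9877$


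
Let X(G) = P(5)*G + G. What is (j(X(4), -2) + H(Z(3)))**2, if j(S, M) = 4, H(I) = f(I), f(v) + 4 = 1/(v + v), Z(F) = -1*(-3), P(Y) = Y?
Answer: 1/36 ≈ 0.027778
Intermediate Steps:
Z(F) = 3
f(v) = -4 + 1/(2*v) (f(v) = -4 + 1/(v + v) = -4 + 1/(2*v))
H(I) = -4 + 1/(2*I)
X(G) = 6*G (X(G) = 5*G + G = 6*G)
(j(X(4), -2) + H(Z(3)))**2 = (4 + (-4 + (1/2)/3))**2 = (4 + (-4 + (1/2)*(1/3)))**2 = (4 + (-4 + 1/6))**2 = (4 - 23/6)**2 = (1/6)**2 = 1/36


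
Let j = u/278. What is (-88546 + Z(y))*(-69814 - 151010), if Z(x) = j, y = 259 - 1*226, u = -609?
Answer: 2717945625564/139 ≈ 1.9554e+10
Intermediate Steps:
y = 33 (y = 259 - 226 = 33)
j = -609/278 ≈ -2.1906
Z(x) = -609/278
(-88546 + Z(y))*(-69814 - 151010) = (-88546 - 609/278)*(-69814 - 151010) = -24616397/278*(-220824) = 2717945625564/139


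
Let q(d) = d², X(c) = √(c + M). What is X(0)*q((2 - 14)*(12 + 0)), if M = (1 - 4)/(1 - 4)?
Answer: 20736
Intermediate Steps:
M = 1 (M = -3/(-3) = -3*(-⅓) = 1)
X(c) = √(1 + c) (X(c) = √(c + 1) = √(1 + c))
X(0)*q((2 - 14)*(12 + 0)) = √(1 + 0)*((2 - 14)*(12 + 0))² = √1*(-12*12)² = 1*(-144)² = 1*20736 = 20736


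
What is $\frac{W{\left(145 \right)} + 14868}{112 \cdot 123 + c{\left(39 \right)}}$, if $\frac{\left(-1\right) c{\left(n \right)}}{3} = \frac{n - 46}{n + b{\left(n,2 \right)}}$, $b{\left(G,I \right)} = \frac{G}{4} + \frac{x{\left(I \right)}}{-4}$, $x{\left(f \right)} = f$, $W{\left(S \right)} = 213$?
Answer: $\frac{970211}{886284} \approx 1.0947$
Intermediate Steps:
$b{\left(G,I \right)} = - \frac{I}{4} + \frac{G}{4}$ ($b{\left(G,I \right)} = \frac{G}{4} + \frac{I}{-4} = G \frac{1}{4} + I \left(- \frac{1}{4}\right) = \frac{G}{4} - \frac{I}{4} = - \frac{I}{4} + \frac{G}{4}$)
$c{\left(n \right)} = - \frac{3 \left(-46 + n\right)}{- \frac{1}{2} + \frac{5 n}{4}}$ ($c{\left(n \right)} = - 3 \frac{n - 46}{n + \left(\left(- \frac{1}{4}\right) 2 + \frac{n}{4}\right)} = - 3 \frac{-46 + n}{n + \left(- \frac{1}{2} + \frac{n}{4}\right)} = - 3 \frac{-46 + n}{- \frac{1}{2} + \frac{5 n}{4}} = - \frac{3 \left(-46 + n\right)}{- \frac{1}{2} + \frac{5 n}{4}}$)
$\frac{W{\left(145 \right)} + 14868}{112 \cdot 123 + c{\left(39 \right)}} = \frac{213 + 14868}{112 \cdot 123 + \frac{12 \left(46 - 39\right)}{-2 + 5 \cdot 39}} = \frac{15081}{13776 + \frac{12 \left(46 - 39\right)}{-2 + 195}} = \frac{15081}{13776 + 12 \cdot \frac{1}{193} \cdot 7} = \frac{15081}{13776 + \frac{84}{193}} = \frac{15081}{\frac{2658852}{193}} = 15081 \cdot \frac{193}{2658852} = \frac{970211}{886284}$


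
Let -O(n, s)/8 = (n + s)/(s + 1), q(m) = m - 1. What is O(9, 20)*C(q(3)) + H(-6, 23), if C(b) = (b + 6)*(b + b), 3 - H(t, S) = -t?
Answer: -7487/21 ≈ -356.52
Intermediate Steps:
q(m) = -1 + m
O(n, s) = -8*(n + s)/(1 + s) (O(n, s) = -8*(n + s)/(s + 1) = -8*(n + s)/(1 + s))
H(t, S) = 3 + t (H(t, S) = 3 - (-1)*t = 3 + t)
C(b) = 2*b*(6 + b) (C(b) = (6 + b)*(2*b) = 2*b*(6 + b))
O(9, 20)*C(q(3)) + H(-6, 23) = (8*(-1*9 - 1*20)/(1 + 20))*(2*(-1 + 3)*(6 + (-1 + 3))) + (3 - 6) = (8*(-9 - 20)/21)*(2*2*(6 + 2)) - 3 = (8*(1/21)*(-29))*(2*2*8) - 3 = -232/21*32 - 3 = -7424/21 - 3 = -7487/21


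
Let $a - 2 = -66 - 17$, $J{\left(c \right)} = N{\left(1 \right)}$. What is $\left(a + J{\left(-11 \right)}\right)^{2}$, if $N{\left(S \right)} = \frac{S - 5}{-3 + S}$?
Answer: $6241$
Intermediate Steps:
$N{\left(S \right)} = \frac{-5 + S}{-3 + S}$
$J{\left(c \right)} = 2$ ($J{\left(c \right)} = \frac{-5 + 1}{-3 + 1} = \frac{1}{-2} \left(-4\right) = \left(- \frac{1}{2}\right) \left(-4\right) = 2$)
$a = -81$ ($a = 2 - 83 = -81$)
$\left(a + J{\left(-11 \right)}\right)^{2} = \left(-81 + 2\right)^{2} = \left(-79\right)^{2} = 6241$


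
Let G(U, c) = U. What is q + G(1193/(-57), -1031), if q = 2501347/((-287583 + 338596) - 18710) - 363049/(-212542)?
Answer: 22781192495879/391347420882 ≈ 58.212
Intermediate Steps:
q = 543368865921/6865744226 (q = 2501347/(51013 - 18710) - 363049*(-1/212542) = 2501347/32303 + 363049/212542 = 543368865921/6865744226 ≈ 79.142)
q + G(1193/(-57), -1031) = 543368865921/6865744226 + 1193/(-57) = 543368865921/6865744226 + 1193*(-1/57) = 543368865921/6865744226 - 1193/57 = 22781192495879/391347420882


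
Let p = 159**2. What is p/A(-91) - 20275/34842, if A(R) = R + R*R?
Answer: 19855232/7926555 ≈ 2.5049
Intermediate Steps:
A(R) = R + R**2
p = 25281
p/A(-91) - 20275/34842 = 25281/((-91*(1 - 91))) - 20275/34842 = 25281/((-91*(-90))) - 20275*1/34842 = 25281/8190 - 20275/34842 = 25281*(1/8190) - 20275/34842 = 2809/910 - 20275/34842 = 19855232/7926555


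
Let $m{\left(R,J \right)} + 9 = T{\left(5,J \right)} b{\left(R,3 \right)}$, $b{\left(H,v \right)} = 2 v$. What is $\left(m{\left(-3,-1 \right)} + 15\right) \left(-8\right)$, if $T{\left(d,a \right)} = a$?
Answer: $0$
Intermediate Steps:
$m{\left(R,J \right)} = -9 + 6 J$ ($m{\left(R,J \right)} = -9 + J 2 \cdot 3 = -9 + J 6 = -9 + 6 J$)
$\left(m{\left(-3,-1 \right)} + 15\right) \left(-8\right) = \left(\left(-9 + 6 \left(-1\right)\right) + 15\right) \left(-8\right) = \left(\left(-9 - 6\right) + 15\right) \left(-8\right) = \left(-15 + 15\right) \left(-8\right) = 0 \left(-8\right) = 0$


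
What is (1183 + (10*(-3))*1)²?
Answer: 1329409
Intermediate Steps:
(1183 + (10*(-3))*1)² = (1183 - 30*1)² = (1183 - 30)² = 1153² = 1329409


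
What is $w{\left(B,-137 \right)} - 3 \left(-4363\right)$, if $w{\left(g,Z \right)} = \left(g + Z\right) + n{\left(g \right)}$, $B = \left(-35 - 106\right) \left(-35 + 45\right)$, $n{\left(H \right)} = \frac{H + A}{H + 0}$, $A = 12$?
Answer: $\frac{2712603}{235} \approx 11543.0$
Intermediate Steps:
$n{\left(H \right)} = \frac{12 + H}{H}$ ($n{\left(H \right)} = \frac{H + 12}{H + 0} = \frac{12 + H}{H}$)
$B = -1410$ ($B = \left(-141\right) 10 = -1410$)
$w{\left(g,Z \right)} = Z + g + \frac{12 + g}{g}$ ($w{\left(g,Z \right)} = \left(g + Z\right) + \frac{12 + g}{g} = \left(Z + g\right) + \frac{12 + g}{g} = Z + g + \frac{12 + g}{g}$)
$w{\left(B,-137 \right)} - 3 \left(-4363\right) = \left(1 - 137 - 1410 + \frac{12}{-1410}\right) - 3 \left(-4363\right) = \left(1 - 137 - 1410 + 12 \left(- \frac{1}{1410}\right)\right) - -13089 = \left(1 - 137 - 1410 - \frac{2}{235}\right) + 13089 = - \frac{363312}{235} + 13089 = \frac{2712603}{235}$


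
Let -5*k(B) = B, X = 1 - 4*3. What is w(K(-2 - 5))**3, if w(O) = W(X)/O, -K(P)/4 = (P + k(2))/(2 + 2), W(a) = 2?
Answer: 1000/50653 ≈ 0.019742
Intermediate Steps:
X = -11 (X = 1 - 12 = -11)
k(B) = -B/5
K(P) = 2/5 - P (K(P) = -4*(P - 1/5*2)/(2 + 2) = -4*(P - 2/5)/4 = -4*(-2/5 + P)/4 = -4*(-1/10 + P/4) = 2/5 - P)
w(O) = 2/O
w(K(-2 - 5))**3 = (2/(2/5 - (-2 - 5)))**3 = (2/(2/5 - 1*(-7)))**3 = (2/(2/5 + 7))**3 = (2/(37/5))**3 = (2*(5/37))**3 = (10/37)**3 = 1000/50653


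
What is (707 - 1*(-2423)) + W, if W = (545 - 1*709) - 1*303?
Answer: 2663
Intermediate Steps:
W = -467 (W = (545 - 709) - 303 = -164 - 303 = -467)
(707 - 1*(-2423)) + W = (707 - 1*(-2423)) - 467 = (707 + 2423) - 467 = 3130 - 467 = 2663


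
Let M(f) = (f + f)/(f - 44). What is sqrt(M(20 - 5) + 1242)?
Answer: 2*sqrt(260913)/29 ≈ 35.227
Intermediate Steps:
M(f) = 2*f/(-44 + f) (M(f) = (2*f)/(-44 + f) = 2*f/(-44 + f))
sqrt(M(20 - 5) + 1242) = sqrt(2*(20 - 5)/(-44 + (20 - 5)) + 1242) = sqrt(2*15/(-44 + 15) + 1242) = sqrt(2*15/(-29) + 1242) = sqrt(2*15*(-1/29) + 1242) = sqrt(-30/29 + 1242) = sqrt(35988/29) = 2*sqrt(260913)/29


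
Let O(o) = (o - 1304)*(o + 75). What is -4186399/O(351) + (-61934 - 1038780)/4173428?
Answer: 2128096142185/211789994073 ≈ 10.048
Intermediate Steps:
O(o) = (-1304 + o)*(75 + o)
-4186399/O(351) + (-61934 - 1038780)/4173428 = -4186399/(-97800 + 351² - 1229*351) + (-61934 - 1038780)/4173428 = -4186399/(-97800 + 123201 - 431379) - 1100714*1/4173428 = -4186399/(-405978) - 550357/2086714 = -4186399*(-1/405978) - 550357/2086714 = 4186399/405978 - 550357/2086714 = 2128096142185/211789994073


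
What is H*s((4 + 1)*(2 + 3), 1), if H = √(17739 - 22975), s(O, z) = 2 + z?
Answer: 6*I*√1309 ≈ 217.08*I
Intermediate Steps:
H = 2*I*√1309 (H = √(-5236) = 2*I*√1309 ≈ 72.36*I)
H*s((4 + 1)*(2 + 3), 1) = (2*I*√1309)*(2 + 1) = (2*I*√1309)*3 = 6*I*√1309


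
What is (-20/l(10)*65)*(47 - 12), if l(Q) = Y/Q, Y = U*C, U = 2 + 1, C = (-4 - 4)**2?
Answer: -56875/24 ≈ -2369.8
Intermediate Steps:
C = 64 (C = (-8)**2 = 64)
U = 3
Y = 192 (Y = 3*64 = 192)
l(Q) = 192/Q
(-20/l(10)*65)*(47 - 12) = (-20/(192/10)*65)*(47 - 12) = (-20/(192*(1/10))*65)*35 = (-20/96/5*65)*35 = (-20*5/96*65)*35 = -25/24*65*35 = -1625/24*35 = -56875/24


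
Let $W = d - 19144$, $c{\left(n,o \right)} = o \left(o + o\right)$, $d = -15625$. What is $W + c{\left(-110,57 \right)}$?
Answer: $-28271$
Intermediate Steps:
$c{\left(n,o \right)} = 2 o^{2}$ ($c{\left(n,o \right)} = o 2 o = 2 o^{2}$)
$W = -34769$ ($W = -15625 - 19144 = -34769$)
$W + c{\left(-110,57 \right)} = -34769 + 2 \cdot 57^{2} = -34769 + 2 \cdot 3249 = -34769 + 6498 = -28271$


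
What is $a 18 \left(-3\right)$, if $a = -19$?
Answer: $1026$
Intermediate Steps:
$a 18 \left(-3\right) = \left(-19\right) 18 \left(-3\right) = \left(-342\right) \left(-3\right) = 1026$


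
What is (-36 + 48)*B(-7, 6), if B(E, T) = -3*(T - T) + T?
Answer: 72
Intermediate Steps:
B(E, T) = T (B(E, T) = -3*0 + T = 0 + T = T)
(-36 + 48)*B(-7, 6) = (-36 + 48)*6 = 12*6 = 72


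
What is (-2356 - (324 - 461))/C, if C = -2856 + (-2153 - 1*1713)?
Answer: 2219/6722 ≈ 0.33011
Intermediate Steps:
C = -6722 (C = -2856 + (-2153 - 1713) = -2856 - 3866 = -6722)
(-2356 - (324 - 461))/C = (-2356 - (324 - 461))/(-6722) = (-2356 - 1*(-137))*(-1/6722) = (-2356 + 137)*(-1/6722) = -2219*(-1/6722) = 2219/6722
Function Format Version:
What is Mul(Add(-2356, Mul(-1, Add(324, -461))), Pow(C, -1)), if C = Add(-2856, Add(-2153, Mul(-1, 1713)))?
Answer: Rational(2219, 6722) ≈ 0.33011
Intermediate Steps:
C = -6722 (C = Add(-2856, Add(-2153, -1713)) = Add(-2856, -3866) = -6722)
Mul(Add(-2356, Mul(-1, Add(324, -461))), Pow(C, -1)) = Mul(Add(-2356, Mul(-1, Add(324, -461))), Pow(-6722, -1)) = Mul(Add(-2356, Mul(-1, -137)), Rational(-1, 6722)) = Mul(Add(-2356, 137), Rational(-1, 6722)) = Mul(-2219, Rational(-1, 6722)) = Rational(2219, 6722)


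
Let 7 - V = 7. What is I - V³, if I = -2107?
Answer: -2107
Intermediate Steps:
V = 0 (V = 7 - 1*7 = 7 - 7 = 0)
I - V³ = -2107 - 1*0³ = -2107 - 1*0 = -2107 + 0 = -2107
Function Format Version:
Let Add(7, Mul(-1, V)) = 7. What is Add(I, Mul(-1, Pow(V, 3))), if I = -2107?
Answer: -2107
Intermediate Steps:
V = 0 (V = Add(7, Mul(-1, 7)) = Add(7, -7) = 0)
Add(I, Mul(-1, Pow(V, 3))) = Add(-2107, Mul(-1, Pow(0, 3))) = Add(-2107, Mul(-1, 0)) = Add(-2107, 0) = -2107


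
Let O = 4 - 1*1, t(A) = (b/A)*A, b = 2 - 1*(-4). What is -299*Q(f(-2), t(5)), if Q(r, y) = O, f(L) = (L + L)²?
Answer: -897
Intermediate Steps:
b = 6 (b = 2 + 4 = 6)
f(L) = 4*L² (f(L) = (2*L)² = 4*L²)
t(A) = 6 (t(A) = (6/A)*A = 6)
O = 3 (O = 4 - 1 = 3)
Q(r, y) = 3
-299*Q(f(-2), t(5)) = -299*3 = -897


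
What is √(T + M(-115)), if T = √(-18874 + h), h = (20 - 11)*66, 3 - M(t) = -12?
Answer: √(15 + 2*I*√4570) ≈ 8.69 + 7.7792*I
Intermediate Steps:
M(t) = 15 (M(t) = 3 - 1*(-12) = 3 + 12 = 15)
h = 594 (h = 9*66 = 594)
T = 2*I*√4570 (T = √(-18874 + 594) = √(-18280) = 2*I*√4570 ≈ 135.2*I)
√(T + M(-115)) = √(2*I*√4570 + 15) = √(15 + 2*I*√4570)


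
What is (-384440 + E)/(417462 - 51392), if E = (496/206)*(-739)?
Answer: -19890296/18852605 ≈ -1.0550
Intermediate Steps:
E = -183272/103 (E = (496*(1/206))*(-739) = (248/103)*(-739) = -183272/103 ≈ -1779.3)
(-384440 + E)/(417462 - 51392) = (-384440 - 183272/103)/(417462 - 51392) = -39780592/103/366070 = -39780592/103*1/366070 = -19890296/18852605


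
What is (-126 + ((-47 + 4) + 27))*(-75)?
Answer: 10650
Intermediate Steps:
(-126 + ((-47 + 4) + 27))*(-75) = (-126 + (-43 + 27))*(-75) = (-126 - 16)*(-75) = -142*(-75) = 10650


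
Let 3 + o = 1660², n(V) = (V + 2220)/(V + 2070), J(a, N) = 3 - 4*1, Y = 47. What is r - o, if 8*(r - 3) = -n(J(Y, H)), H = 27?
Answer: -45610594107/16552 ≈ -2.7556e+6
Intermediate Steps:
J(a, N) = -1 (J(a, N) = 3 - 4 = -1)
n(V) = (2220 + V)/(2070 + V)
o = 2755597 (o = -3 + 1660² = -3 + 2755600 = 2755597)
r = 47437/16552 (r = 3 + (-(2220 - 1)/(2070 - 1))/8 = 3 + (-2219/2069)/8 = 3 + (-1*2219/2069)/8 = 3 + (⅛)*(-2219/2069) = 3 - 2219/16552 = 47437/16552 ≈ 2.8659)
r - o = 47437/16552 - 1*2755597 = 47437/16552 - 2755597 = -45610594107/16552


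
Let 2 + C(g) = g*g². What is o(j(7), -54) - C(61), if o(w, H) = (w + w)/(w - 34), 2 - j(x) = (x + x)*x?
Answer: -14753539/65 ≈ -2.2698e+5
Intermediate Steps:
j(x) = 2 - 2*x² (j(x) = 2 - (x + x)*x = 2 - 2*x*x = 2 - 2*x²)
o(w, H) = 2*w/(-34 + w) (o(w, H) = (2*w)/(-34 + w) = 2*w/(-34 + w))
C(g) = -2 + g³ (C(g) = -2 + g*g² = -2 + g³)
o(j(7), -54) - C(61) = 2*(2 - 2*7²)/(-34 + (2 - 2*7²)) - (-2 + 61³) = 2*(2 - 2*49)/(-34 + (2 - 2*49)) - (-2 + 226981) = 2*(2 - 98)/(-34 + (2 - 98)) - 1*226979 = 2*(-96)/(-34 - 96) - 226979 = 2*(-96)/(-130) - 226979 = 2*(-96)*(-1/130) - 226979 = 96/65 - 226979 = -14753539/65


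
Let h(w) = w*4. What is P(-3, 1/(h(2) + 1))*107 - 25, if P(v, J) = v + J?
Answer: -3007/9 ≈ -334.11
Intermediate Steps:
h(w) = 4*w
P(v, J) = J + v
P(-3, 1/(h(2) + 1))*107 - 25 = (1/(4*2 + 1) - 3)*107 - 25 = (1/(8 + 1) - 3)*107 - 25 = (1/9 - 3)*107 - 25 = (⅑ - 3)*107 - 25 = -26/9*107 - 25 = -2782/9 - 25 = -3007/9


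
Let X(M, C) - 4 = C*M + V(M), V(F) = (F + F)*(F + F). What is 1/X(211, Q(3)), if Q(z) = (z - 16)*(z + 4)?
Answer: 1/158887 ≈ 6.2938e-6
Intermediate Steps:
V(F) = 4*F**2 (V(F) = (2*F)*(2*F) = 4*F**2)
Q(z) = (-16 + z)*(4 + z)
X(M, C) = 4 + 4*M**2 + C*M (X(M, C) = 4 + (C*M + 4*M**2) = 4 + (4*M**2 + C*M) = 4 + 4*M**2 + C*M)
1/X(211, Q(3)) = 1/(4 + 4*211**2 + (-64 + 3**2 - 12*3)*211) = 1/(4 + 4*44521 + (-64 + 9 - 36)*211) = 1/(4 + 178084 - 91*211) = 1/(4 + 178084 - 19201) = 1/158887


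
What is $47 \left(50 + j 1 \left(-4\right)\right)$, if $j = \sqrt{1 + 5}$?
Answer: $2350 - 188 \sqrt{6} \approx 1889.5$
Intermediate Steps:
$j = \sqrt{6} \approx 2.4495$
$47 \left(50 + j 1 \left(-4\right)\right) = 47 \left(50 + \sqrt{6} \cdot 1 \left(-4\right)\right) = 47 \left(50 + \sqrt{6} \left(-4\right)\right) = 47 \left(50 - 4 \sqrt{6}\right) = 2350 - 188 \sqrt{6}$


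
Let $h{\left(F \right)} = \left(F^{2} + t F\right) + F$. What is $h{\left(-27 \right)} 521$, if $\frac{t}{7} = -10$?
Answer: $1350432$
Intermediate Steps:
$t = -70$ ($t = 7 \left(-10\right) = -70$)
$h{\left(F \right)} = F^{2} - 69 F$ ($h{\left(F \right)} = \left(F^{2} - 70 F\right) + F = F^{2} - 69 F$)
$h{\left(-27 \right)} 521 = - 27 \left(-69 - 27\right) 521 = \left(-27\right) \left(-96\right) 521 = 2592 \cdot 521 = 1350432$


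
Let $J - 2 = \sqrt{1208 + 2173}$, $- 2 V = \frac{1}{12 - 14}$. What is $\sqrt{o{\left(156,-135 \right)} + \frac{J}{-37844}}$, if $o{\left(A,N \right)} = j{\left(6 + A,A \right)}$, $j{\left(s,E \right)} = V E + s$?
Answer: $\frac{\sqrt{71966439962 - 66227 \sqrt{69}}}{18922} \approx 14.177$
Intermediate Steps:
$V = \frac{1}{4}$ ($V = - \frac{1}{2 \left(12 - 14\right)} = - \frac{1}{2 \left(-2\right)} = \left(- \frac{1}{2}\right) \left(- \frac{1}{2}\right) = \frac{1}{4} \approx 0.25$)
$j{\left(s,E \right)} = s + \frac{E}{4}$ ($j{\left(s,E \right)} = \frac{E}{4} + s = s + \frac{E}{4}$)
$o{\left(A,N \right)} = 6 + \frac{5 A}{4}$ ($o{\left(A,N \right)} = \left(6 + A\right) + \frac{A}{4} = 6 + \frac{5 A}{4}$)
$J = 2 + 7 \sqrt{69}$ ($J = 2 + \sqrt{1208 + 2173} = 2 + \sqrt{3381} = 2 + 7 \sqrt{69} \approx 60.146$)
$\sqrt{o{\left(156,-135 \right)} + \frac{J}{-37844}} = \sqrt{\left(6 + \frac{5}{4} \cdot 156\right) + \frac{2 + 7 \sqrt{69}}{-37844}} = \sqrt{\left(6 + 195\right) + \left(2 + 7 \sqrt{69}\right) \left(- \frac{1}{37844}\right)} = \sqrt{201 - \left(\frac{1}{18922} + \frac{7 \sqrt{69}}{37844}\right)} = \sqrt{\frac{3803321}{18922} - \frac{7 \sqrt{69}}{37844}}$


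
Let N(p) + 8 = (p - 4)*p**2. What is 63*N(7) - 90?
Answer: 8667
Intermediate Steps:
N(p) = -8 + p**2*(-4 + p) (N(p) = -8 + (p - 4)*p**2 = -8 + (-4 + p)*p**2 = -8 + p**2*(-4 + p))
63*N(7) - 90 = 63*(-8 + 7**3 - 4*7**2) - 90 = 63*(-8 + 343 - 4*49) - 90 = 63*(-8 + 343 - 196) - 90 = 63*139 - 90 = 8757 - 90 = 8667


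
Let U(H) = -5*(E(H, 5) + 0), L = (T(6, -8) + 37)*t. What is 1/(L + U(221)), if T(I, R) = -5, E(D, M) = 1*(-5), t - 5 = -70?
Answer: -1/2055 ≈ -0.00048662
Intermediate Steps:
t = -65 (t = 5 - 70 = -65)
E(D, M) = -5
L = -2080 (L = (-5 + 37)*(-65) = 32*(-65) = -2080)
U(H) = 25 (U(H) = -5*(-5 + 0) = -5*(-5) = 25)
1/(L + U(221)) = 1/(-2080 + 25) = 1/(-2055) = -1/2055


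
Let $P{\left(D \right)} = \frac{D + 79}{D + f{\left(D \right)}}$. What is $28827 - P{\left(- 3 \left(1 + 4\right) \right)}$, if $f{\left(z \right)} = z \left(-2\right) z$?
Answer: $\frac{13404619}{465} \approx 28827.0$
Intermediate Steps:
$f{\left(z \right)} = - 2 z^{2}$ ($f{\left(z \right)} = - 2 z z = - 2 z^{2}$)
$P{\left(D \right)} = \frac{79 + D}{D - 2 D^{2}}$ ($P{\left(D \right)} = \frac{D + 79}{D - 2 D^{2}} = \frac{79 + D}{D - 2 D^{2}}$)
$28827 - P{\left(- 3 \left(1 + 4\right) \right)} = 28827 - \frac{-79 - - 3 \left(1 + 4\right)}{- 3 \left(1 + 4\right) \left(-1 + 2 \left(- 3 \left(1 + 4\right)\right)\right)} = 28827 - \frac{-79 - \left(-3\right) 5}{\left(-3\right) 5 \left(-1 + 2 \left(\left(-3\right) 5\right)\right)} = 28827 - \frac{-79 - -15}{\left(-15\right) \left(-1 + 2 \left(-15\right)\right)} = 28827 - - \frac{-79 + 15}{15 \left(-1 - 30\right)} = 28827 - \left(- \frac{1}{15}\right) \frac{1}{-31} \left(-64\right) = 28827 - \left(- \frac{1}{15}\right) \left(- \frac{1}{31}\right) \left(-64\right) = 28827 - - \frac{64}{465} = 28827 + \frac{64}{465} = \frac{13404619}{465}$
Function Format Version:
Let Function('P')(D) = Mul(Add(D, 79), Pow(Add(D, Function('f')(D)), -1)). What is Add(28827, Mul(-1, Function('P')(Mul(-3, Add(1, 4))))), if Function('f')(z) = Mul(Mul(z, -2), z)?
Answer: Rational(13404619, 465) ≈ 28827.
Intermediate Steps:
Function('f')(z) = Mul(-2, Pow(z, 2)) (Function('f')(z) = Mul(Mul(-2, z), z) = Mul(-2, Pow(z, 2)))
Function('P')(D) = Mul(Pow(Add(D, Mul(-2, Pow(D, 2))), -1), Add(79, D)) (Function('P')(D) = Mul(Add(D, 79), Pow(Add(D, Mul(-2, Pow(D, 2))), -1)) = Mul(Add(79, D), Pow(Add(D, Mul(-2, Pow(D, 2))), -1)) = Mul(Pow(Add(D, Mul(-2, Pow(D, 2))), -1), Add(79, D)))
Add(28827, Mul(-1, Function('P')(Mul(-3, Add(1, 4))))) = Add(28827, Mul(-1, Mul(Pow(Mul(-3, Add(1, 4)), -1), Pow(Add(-1, Mul(2, Mul(-3, Add(1, 4)))), -1), Add(-79, Mul(-1, Mul(-3, Add(1, 4))))))) = Add(28827, Mul(-1, Mul(Pow(Mul(-3, 5), -1), Pow(Add(-1, Mul(2, Mul(-3, 5))), -1), Add(-79, Mul(-1, Mul(-3, 5)))))) = Add(28827, Mul(-1, Mul(Pow(-15, -1), Pow(Add(-1, Mul(2, -15)), -1), Add(-79, Mul(-1, -15))))) = Add(28827, Mul(-1, Mul(Rational(-1, 15), Pow(Add(-1, -30), -1), Add(-79, 15)))) = Add(28827, Mul(-1, Mul(Rational(-1, 15), Pow(-31, -1), -64))) = Add(28827, Mul(-1, Mul(Rational(-1, 15), Rational(-1, 31), -64))) = Add(28827, Mul(-1, Rational(-64, 465))) = Add(28827, Rational(64, 465)) = Rational(13404619, 465)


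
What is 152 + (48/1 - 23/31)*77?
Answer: 117517/31 ≈ 3790.9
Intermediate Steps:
152 + (48/1 - 23/31)*77 = 152 + (48*1 - 23*1/31)*77 = 152 + (48 - 23/31)*77 = 152 + (1465/31)*77 = 152 + 112805/31 = 117517/31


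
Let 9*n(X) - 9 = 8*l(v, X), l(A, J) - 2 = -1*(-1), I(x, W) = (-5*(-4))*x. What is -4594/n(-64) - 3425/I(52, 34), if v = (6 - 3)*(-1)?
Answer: -2874191/2288 ≈ -1256.2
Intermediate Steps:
v = -3 (v = 3*(-1) = -3)
I(x, W) = 20*x
l(A, J) = 3 (l(A, J) = 2 - 1*(-1) = 2 + 1 = 3)
n(X) = 11/3 (n(X) = 1 + (8*3)/9 = 1 + (⅑)*24 = 1 + 8/3 = 11/3)
-4594/n(-64) - 3425/I(52, 34) = -4594/11/3 - 3425/(20*52) = -4594*3/11 - 3425/1040 = -13782/11 - 3425*1/1040 = -13782/11 - 685/208 = -2874191/2288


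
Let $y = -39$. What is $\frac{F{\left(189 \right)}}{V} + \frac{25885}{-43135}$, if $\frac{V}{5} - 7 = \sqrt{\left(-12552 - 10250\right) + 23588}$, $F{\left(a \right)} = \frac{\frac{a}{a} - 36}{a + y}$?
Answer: $- \frac{571894627}{953714850} - \frac{7 \sqrt{786}}{110550} \approx -0.60143$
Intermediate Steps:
$F{\left(a \right)} = - \frac{35}{-39 + a}$ ($F{\left(a \right)} = \frac{\frac{a}{a} - 36}{a - 39} = \frac{1 - 36}{-39 + a} = - \frac{35}{-39 + a}$)
$V = 35 + 5 \sqrt{786}$ ($V = 35 + 5 \sqrt{\left(-12552 - 10250\right) + 23588} = 35 + 5 \sqrt{-22802 + 23588} = 35 + 5 \sqrt{786} \approx 175.18$)
$\frac{F{\left(189 \right)}}{V} + \frac{25885}{-43135} = \frac{\left(-35\right) \frac{1}{-39 + 189}}{35 + 5 \sqrt{786}} + \frac{25885}{-43135} = \frac{\left(-35\right) \frac{1}{150}}{35 + 5 \sqrt{786}} + 25885 \left(- \frac{1}{43135}\right) = \frac{\left(-35\right) \frac{1}{150}}{35 + 5 \sqrt{786}} - \frac{5177}{8627} = - \frac{7}{30 \left(35 + 5 \sqrt{786}\right)} - \frac{5177}{8627} = - \frac{5177}{8627} - \frac{7}{30 \left(35 + 5 \sqrt{786}\right)}$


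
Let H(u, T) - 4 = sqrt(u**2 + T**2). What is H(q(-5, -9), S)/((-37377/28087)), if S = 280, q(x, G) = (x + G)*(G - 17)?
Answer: -112348/37377 - 786436*sqrt(269)/37377 ≈ -348.10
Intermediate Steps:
q(x, G) = (-17 + G)*(G + x) (q(x, G) = (G + x)*(-17 + G) = (-17 + G)*(G + x))
H(u, T) = 4 + sqrt(T**2 + u**2) (H(u, T) = 4 + sqrt(u**2 + T**2) = 4 + sqrt(T**2 + u**2))
H(q(-5, -9), S)/((-37377/28087)) = (4 + sqrt(280**2 + ((-9)**2 - 17*(-9) - 17*(-5) - 9*(-5))**2))/((-37377/28087)) = (4 + sqrt(78400 + (81 + 153 + 85 + 45)**2))/((-37377*1/28087)) = (4 + sqrt(78400 + 364**2))/(-37377/28087) = (4 + sqrt(78400 + 132496))*(-28087/37377) = (4 + sqrt(210896))*(-28087/37377) = (4 + 28*sqrt(269))*(-28087/37377) = -112348/37377 - 786436*sqrt(269)/37377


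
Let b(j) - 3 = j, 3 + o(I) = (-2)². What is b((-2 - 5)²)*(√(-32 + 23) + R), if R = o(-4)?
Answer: 52 + 156*I ≈ 52.0 + 156.0*I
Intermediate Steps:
o(I) = 1 (o(I) = -3 + (-2)² = -3 + 4 = 1)
R = 1
b(j) = 3 + j
b((-2 - 5)²)*(√(-32 + 23) + R) = (3 + (-2 - 5)²)*(√(-32 + 23) + 1) = (3 + (-7)²)*(√(-9) + 1) = (3 + 49)*(3*I + 1) = 52*(1 + 3*I) = 52 + 156*I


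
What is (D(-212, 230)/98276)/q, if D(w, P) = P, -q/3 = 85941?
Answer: -115/12668906574 ≈ -9.0773e-9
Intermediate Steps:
q = -257823 (q = -3*85941 = -257823)
(D(-212, 230)/98276)/q = (230/98276)/(-257823) = (230*(1/98276))*(-1/257823) = (115/49138)*(-1/257823) = -115/12668906574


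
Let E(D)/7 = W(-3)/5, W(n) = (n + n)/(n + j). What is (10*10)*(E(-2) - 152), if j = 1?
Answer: -14780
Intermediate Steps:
W(n) = 2*n/(1 + n) (W(n) = (n + n)/(n + 1) = (2*n)/(1 + n) = 2*n/(1 + n))
E(D) = 21/5 (E(D) = 7*((2*(-3)/(1 - 3))/5) = 7*((2*(-3)/(-2))*(1/5)) = 7*((2*(-3)*(-1/2))*(1/5)) = 7*(3*(1/5)) = 7*(3/5) = 21/5)
(10*10)*(E(-2) - 152) = (10*10)*(21/5 - 152) = 100*(-739/5) = -14780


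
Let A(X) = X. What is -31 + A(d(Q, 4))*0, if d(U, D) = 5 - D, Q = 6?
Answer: -31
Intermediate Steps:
-31 + A(d(Q, 4))*0 = -31 + (5 - 1*4)*0 = -31 + (5 - 4)*0 = -31 + 1*0 = -31 + 0 = -31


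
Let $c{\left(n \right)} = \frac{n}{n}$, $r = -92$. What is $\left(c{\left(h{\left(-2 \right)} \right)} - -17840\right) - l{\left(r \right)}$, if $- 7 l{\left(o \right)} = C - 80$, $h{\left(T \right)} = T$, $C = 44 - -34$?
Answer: $\frac{124885}{7} \approx 17841.0$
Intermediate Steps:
$C = 78$ ($C = 44 + 34 = 78$)
$c{\left(n \right)} = 1$
$l{\left(o \right)} = \frac{2}{7}$ ($l{\left(o \right)} = - \frac{78 - 80}{7} = \left(- \frac{1}{7}\right) \left(-2\right) = \frac{2}{7}$)
$\left(c{\left(h{\left(-2 \right)} \right)} - -17840\right) - l{\left(r \right)} = \left(1 - -17840\right) - \frac{2}{7} = \left(1 + 17840\right) - \frac{2}{7} = 17841 - \frac{2}{7} = \frac{124885}{7}$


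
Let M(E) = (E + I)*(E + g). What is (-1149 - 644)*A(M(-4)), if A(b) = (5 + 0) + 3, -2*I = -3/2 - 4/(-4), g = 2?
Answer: -14344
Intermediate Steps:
I = ¼ (I = -(-3/2 - 4/(-4))/2 = -(-3*½ - 4*(-¼))/2 = -(-3/2 + 1)/2 = -½*(-½) = ¼ ≈ 0.25000)
M(E) = (2 + E)*(¼ + E) (M(E) = (E + ¼)*(E + 2) = (¼ + E)*(2 + E) = (2 + E)*(¼ + E))
A(b) = 8 (A(b) = 5 + 3 = 8)
(-1149 - 644)*A(M(-4)) = (-1149 - 644)*8 = -1793*8 = -14344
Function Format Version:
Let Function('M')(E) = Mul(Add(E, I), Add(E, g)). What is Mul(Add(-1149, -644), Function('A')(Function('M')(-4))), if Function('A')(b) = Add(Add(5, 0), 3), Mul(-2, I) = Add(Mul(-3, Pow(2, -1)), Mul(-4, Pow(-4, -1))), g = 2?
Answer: -14344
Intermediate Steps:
I = Rational(1, 4) (I = Mul(Rational(-1, 2), Add(Mul(-3, Pow(2, -1)), Mul(-4, Pow(-4, -1)))) = Mul(Rational(-1, 2), Add(Mul(-3, Rational(1, 2)), Mul(-4, Rational(-1, 4)))) = Mul(Rational(-1, 2), Add(Rational(-3, 2), 1)) = Mul(Rational(-1, 2), Rational(-1, 2)) = Rational(1, 4) ≈ 0.25000)
Function('M')(E) = Mul(Add(2, E), Add(Rational(1, 4), E)) (Function('M')(E) = Mul(Add(E, Rational(1, 4)), Add(E, 2)) = Mul(Add(Rational(1, 4), E), Add(2, E)) = Mul(Add(2, E), Add(Rational(1, 4), E)))
Function('A')(b) = 8 (Function('A')(b) = Add(5, 3) = 8)
Mul(Add(-1149, -644), Function('A')(Function('M')(-4))) = Mul(Add(-1149, -644), 8) = Mul(-1793, 8) = -14344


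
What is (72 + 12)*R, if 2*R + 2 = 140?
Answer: 5796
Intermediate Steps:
R = 69 (R = -1 + (½)*140 = -1 + 70 = 69)
(72 + 12)*R = (72 + 12)*69 = 84*69 = 5796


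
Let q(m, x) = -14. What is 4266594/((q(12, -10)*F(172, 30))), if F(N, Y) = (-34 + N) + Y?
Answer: -711099/392 ≈ -1814.0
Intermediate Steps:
F(N, Y) = -34 + N + Y
4266594/((q(12, -10)*F(172, 30))) = 4266594/((-14*(-34 + 172 + 30))) = 4266594/((-14*168)) = 4266594/(-2352) = 4266594*(-1/2352) = -711099/392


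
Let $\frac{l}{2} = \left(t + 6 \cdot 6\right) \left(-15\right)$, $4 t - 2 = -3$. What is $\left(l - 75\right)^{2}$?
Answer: $\frac{5267025}{4} \approx 1.3168 \cdot 10^{6}$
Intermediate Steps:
$t = - \frac{1}{4}$ ($t = \frac{1}{2} + \frac{1}{4} \left(-3\right) = \frac{1}{2} - \frac{3}{4} = - \frac{1}{4} \approx -0.25$)
$l = - \frac{2145}{2}$ ($l = 2 \left(- \frac{1}{4} + 6 \cdot 6\right) \left(-15\right) = 2 \left(- \frac{1}{4} + 36\right) \left(-15\right) = 2 \cdot \frac{143}{4} \left(-15\right) = 2 \left(- \frac{2145}{4}\right) = - \frac{2145}{2} \approx -1072.5$)
$\left(l - 75\right)^{2} = \left(- \frac{2145}{2} - 75\right)^{2} = \left(- \frac{2295}{2}\right)^{2} = \frac{5267025}{4}$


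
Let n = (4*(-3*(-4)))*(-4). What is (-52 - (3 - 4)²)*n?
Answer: 10176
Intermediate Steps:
n = -192 (n = (4*12)*(-4) = 48*(-4) = -192)
(-52 - (3 - 4)²)*n = (-52 - (3 - 4)²)*(-192) = (-52 - 1*(-1)²)*(-192) = (-52 - 1*1)*(-192) = (-52 - 1)*(-192) = -53*(-192) = 10176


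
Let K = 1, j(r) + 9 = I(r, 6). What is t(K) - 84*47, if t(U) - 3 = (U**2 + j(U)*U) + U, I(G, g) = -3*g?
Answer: -3970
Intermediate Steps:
j(r) = -27 (j(r) = -9 - 3*6 = -9 - 18 = -27)
t(U) = 3 + U**2 - 26*U (t(U) = 3 + ((U**2 - 27*U) + U) = 3 + (U**2 - 26*U) = 3 + U**2 - 26*U)
t(K) - 84*47 = (3 + 1**2 - 26*1) - 84*47 = (3 + 1 - 26) - 3948 = -22 - 3948 = -3970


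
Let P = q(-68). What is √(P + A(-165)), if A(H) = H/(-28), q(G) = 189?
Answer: √38199/14 ≈ 13.960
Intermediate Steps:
A(H) = -H/28 (A(H) = H*(-1/28) = -H/28)
P = 189
√(P + A(-165)) = √(189 - 1/28*(-165)) = √(189 + 165/28) = √(5457/28) = √38199/14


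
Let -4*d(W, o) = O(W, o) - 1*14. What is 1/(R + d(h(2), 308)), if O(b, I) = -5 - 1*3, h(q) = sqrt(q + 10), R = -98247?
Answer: -2/196483 ≈ -1.0179e-5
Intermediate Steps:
h(q) = sqrt(10 + q)
O(b, I) = -8 (O(b, I) = -5 - 3 = -8)
d(W, o) = 11/2 (d(W, o) = -(-8 - 1*14)/4 = -(-8 - 14)/4 = -1/4*(-22) = 11/2)
1/(R + d(h(2), 308)) = 1/(-98247 + 11/2) = 1/(-196483/2) = -2/196483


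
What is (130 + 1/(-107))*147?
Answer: 2044623/107 ≈ 19109.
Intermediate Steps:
(130 + 1/(-107))*147 = (130 - 1/107)*147 = (13909/107)*147 = 2044623/107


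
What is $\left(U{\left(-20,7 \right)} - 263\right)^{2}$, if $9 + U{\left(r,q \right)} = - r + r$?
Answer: $73984$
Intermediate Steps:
$U{\left(r,q \right)} = -9$ ($U{\left(r,q \right)} = -9 + \left(- r + r\right) = -9 + 0 = -9$)
$\left(U{\left(-20,7 \right)} - 263\right)^{2} = \left(-9 - 263\right)^{2} = \left(-272\right)^{2} = 73984$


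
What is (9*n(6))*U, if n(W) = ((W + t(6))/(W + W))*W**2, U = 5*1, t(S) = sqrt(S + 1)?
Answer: 810 + 135*sqrt(7) ≈ 1167.2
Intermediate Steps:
t(S) = sqrt(1 + S)
U = 5
n(W) = W*(W + sqrt(7))/2 (n(W) = ((W + sqrt(1 + 6))/(W + W))*W**2 = ((W + sqrt(7))/((2*W)))*W**2 = ((W + sqrt(7))*(1/(2*W)))*W**2 = ((W + sqrt(7))/(2*W))*W**2 = W*(W + sqrt(7))/2)
(9*n(6))*U = (9*((1/2)*6*(6 + sqrt(7))))*5 = (9*(18 + 3*sqrt(7)))*5 = (162 + 27*sqrt(7))*5 = 810 + 135*sqrt(7)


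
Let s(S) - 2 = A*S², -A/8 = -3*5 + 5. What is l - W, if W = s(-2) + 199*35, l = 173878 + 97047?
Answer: 263638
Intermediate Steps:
A = 80 (A = -8*(-3*5 + 5) = -8*(-15 + 5) = -8*(-10) = 80)
s(S) = 2 + 80*S²
l = 270925
W = 7287 (W = (2 + 80*(-2)²) + 199*35 = (2 + 80*4) + 6965 = (2 + 320) + 6965 = 322 + 6965 = 7287)
l - W = 270925 - 1*7287 = 270925 - 7287 = 263638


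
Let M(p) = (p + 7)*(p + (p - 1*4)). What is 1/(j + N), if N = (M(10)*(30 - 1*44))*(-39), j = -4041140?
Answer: -1/3892628 ≈ -2.5690e-7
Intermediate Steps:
M(p) = (-4 + 2*p)*(7 + p) (M(p) = (7 + p)*(p + (p - 4)) = (7 + p)*(p + (-4 + p)) = (7 + p)*(-4 + 2*p) = (-4 + 2*p)*(7 + p))
N = 148512 (N = ((-28 + 2*10² + 10*10)*(30 - 1*44))*(-39) = ((-28 + 2*100 + 100)*(30 - 44))*(-39) = ((-28 + 200 + 100)*(-14))*(-39) = (272*(-14))*(-39) = -3808*(-39) = 148512)
1/(j + N) = 1/(-4041140 + 148512) = 1/(-3892628) = -1/3892628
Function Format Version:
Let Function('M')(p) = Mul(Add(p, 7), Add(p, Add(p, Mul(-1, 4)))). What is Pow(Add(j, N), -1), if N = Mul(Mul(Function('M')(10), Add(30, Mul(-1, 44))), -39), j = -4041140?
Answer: Rational(-1, 3892628) ≈ -2.5690e-7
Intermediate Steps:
Function('M')(p) = Mul(Add(-4, Mul(2, p)), Add(7, p)) (Function('M')(p) = Mul(Add(7, p), Add(p, Add(p, -4))) = Mul(Add(7, p), Add(p, Add(-4, p))) = Mul(Add(7, p), Add(-4, Mul(2, p))) = Mul(Add(-4, Mul(2, p)), Add(7, p)))
N = 148512 (N = Mul(Mul(Add(-28, Mul(2, Pow(10, 2)), Mul(10, 10)), Add(30, Mul(-1, 44))), -39) = Mul(Mul(Add(-28, Mul(2, 100), 100), Add(30, -44)), -39) = Mul(Mul(Add(-28, 200, 100), -14), -39) = Mul(Mul(272, -14), -39) = Mul(-3808, -39) = 148512)
Pow(Add(j, N), -1) = Pow(Add(-4041140, 148512), -1) = Pow(-3892628, -1) = Rational(-1, 3892628)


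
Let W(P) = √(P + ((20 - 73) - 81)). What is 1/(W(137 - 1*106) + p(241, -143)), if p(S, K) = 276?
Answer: 276/76279 - I*√103/76279 ≈ 0.0036183 - 0.00013305*I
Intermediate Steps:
W(P) = √(-134 + P) (W(P) = √(P + (-53 - 81)) = √(P - 134) = √(-134 + P))
1/(W(137 - 1*106) + p(241, -143)) = 1/(√(-134 + (137 - 1*106)) + 276) = 1/(√(-134 + (137 - 106)) + 276) = 1/(√(-134 + 31) + 276) = 1/(√(-103) + 276) = 1/(I*√103 + 276) = 1/(276 + I*√103)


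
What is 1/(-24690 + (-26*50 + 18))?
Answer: -1/25972 ≈ -3.8503e-5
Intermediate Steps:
1/(-24690 + (-26*50 + 18)) = 1/(-24690 + (-1300 + 18)) = 1/(-24690 - 1282) = 1/(-25972) = -1/25972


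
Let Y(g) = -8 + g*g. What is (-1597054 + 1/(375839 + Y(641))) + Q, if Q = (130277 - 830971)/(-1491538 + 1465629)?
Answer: -32552074602517195/20382921208 ≈ -1.5970e+6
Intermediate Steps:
Q = 700694/25909 (Q = -700694/(-25909) = -700694*(-1/25909) = 700694/25909 ≈ 27.044)
Y(g) = -8 + g**2
(-1597054 + 1/(375839 + Y(641))) + Q = (-1597054 + 1/(375839 + (-8 + 641**2))) + 700694/25909 = (-1597054 + 1/(375839 + (-8 + 410881))) + 700694/25909 = (-1597054 + 1/(375839 + 410873)) + 700694/25909 = (-1597054 + 1/786712) + 700694/25909 = -1256421546447/786712 + 700694/25909 = -32552074602517195/20382921208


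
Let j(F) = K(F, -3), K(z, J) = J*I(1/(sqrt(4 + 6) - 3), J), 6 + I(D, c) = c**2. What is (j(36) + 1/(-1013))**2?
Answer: 83137924/1026169 ≈ 81.018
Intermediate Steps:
I(D, c) = -6 + c**2
K(z, J) = J*(-6 + J**2)
j(F) = -9 (j(F) = -3*(-6 + (-3)**2) = -3*(-6 + 9) = -3*3 = -9)
(j(36) + 1/(-1013))**2 = (-9 + 1/(-1013))**2 = (-9 - 1/1013)**2 = (-9118/1013)**2 = 83137924/1026169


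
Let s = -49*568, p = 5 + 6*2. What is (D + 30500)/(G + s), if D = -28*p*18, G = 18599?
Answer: -21932/9233 ≈ -2.3754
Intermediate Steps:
p = 17 (p = 5 + 12 = 17)
D = -8568 (D = -28*17*18 = -476*18 = -8568)
s = -27832
(D + 30500)/(G + s) = (-8568 + 30500)/(18599 - 27832) = 21932/(-9233) = 21932*(-1/9233) = -21932/9233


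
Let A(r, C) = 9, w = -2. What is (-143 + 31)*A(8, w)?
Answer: -1008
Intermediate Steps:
(-143 + 31)*A(8, w) = (-143 + 31)*9 = -112*9 = -1008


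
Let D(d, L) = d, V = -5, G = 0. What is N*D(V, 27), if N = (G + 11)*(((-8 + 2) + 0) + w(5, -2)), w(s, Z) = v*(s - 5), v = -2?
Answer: 330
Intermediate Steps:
w(s, Z) = 10 - 2*s (w(s, Z) = -2*(s - 5) = -2*(-5 + s) = 10 - 2*s)
N = -66 (N = (0 + 11)*(((-8 + 2) + 0) + (10 - 2*5)) = 11*((-6 + 0) + (10 - 10)) = 11*(-6 + 0) = 11*(-6) = -66)
N*D(V, 27) = -66*(-5) = 330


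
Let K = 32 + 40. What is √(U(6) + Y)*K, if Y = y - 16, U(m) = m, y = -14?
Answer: 144*I*√6 ≈ 352.73*I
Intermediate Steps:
K = 72
Y = -30 (Y = -14 - 16 = -30)
√(U(6) + Y)*K = √(6 - 30)*72 = √(-24)*72 = (2*I*√6)*72 = 144*I*√6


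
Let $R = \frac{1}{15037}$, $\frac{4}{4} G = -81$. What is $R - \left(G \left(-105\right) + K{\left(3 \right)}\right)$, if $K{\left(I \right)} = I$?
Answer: $- \frac{127934795}{15037} \approx -8508.0$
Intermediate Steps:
$G = -81$
$R = \frac{1}{15037} \approx 6.6503 \cdot 10^{-5}$
$R - \left(G \left(-105\right) + K{\left(3 \right)}\right) = \frac{1}{15037} - \left(\left(-81\right) \left(-105\right) + 3\right) = \frac{1}{15037} - \left(8505 + 3\right) = \frac{1}{15037} - 8508 = - \frac{127934795}{15037}$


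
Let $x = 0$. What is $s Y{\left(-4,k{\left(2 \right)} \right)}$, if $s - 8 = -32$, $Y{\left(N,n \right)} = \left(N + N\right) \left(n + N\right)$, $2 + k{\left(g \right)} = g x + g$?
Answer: $-768$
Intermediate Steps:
$k{\left(g \right)} = -2 + g$ ($k{\left(g \right)} = -2 + \left(g 0 + g\right) = -2 + \left(0 + g\right) = -2 + g$)
$Y{\left(N,n \right)} = 2 N \left(N + n\right)$
$s = -24$ ($s = 8 - 32 = -24$)
$s Y{\left(-4,k{\left(2 \right)} \right)} = - 24 \cdot 2 \left(-4\right) \left(-4 + \left(-2 + 2\right)\right) = - 24 \cdot 2 \left(-4\right) \left(-4 + 0\right) = - 24 \cdot 2 \left(-4\right) \left(-4\right) = \left(-24\right) 32 = -768$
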